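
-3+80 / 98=-107 / 49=-2.18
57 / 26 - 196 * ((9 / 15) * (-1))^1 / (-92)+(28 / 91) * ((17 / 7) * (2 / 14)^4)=45949171 / 50252930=0.91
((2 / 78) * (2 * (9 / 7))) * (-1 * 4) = -24 / 91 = -0.26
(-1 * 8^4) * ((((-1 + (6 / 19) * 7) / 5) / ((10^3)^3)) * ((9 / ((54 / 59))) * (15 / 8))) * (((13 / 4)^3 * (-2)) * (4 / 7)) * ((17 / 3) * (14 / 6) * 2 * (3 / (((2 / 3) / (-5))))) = -50682593 / 118750000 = -0.43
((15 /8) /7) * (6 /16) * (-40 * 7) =-225 /8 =-28.12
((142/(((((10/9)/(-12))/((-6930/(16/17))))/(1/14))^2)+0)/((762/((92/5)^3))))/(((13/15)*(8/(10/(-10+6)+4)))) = 8103111355.71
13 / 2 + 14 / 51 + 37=4465 / 102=43.77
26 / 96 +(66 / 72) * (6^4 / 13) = 57193 / 624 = 91.66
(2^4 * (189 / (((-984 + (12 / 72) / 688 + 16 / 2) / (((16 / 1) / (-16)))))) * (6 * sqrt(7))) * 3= 32099328 * sqrt(7) / 575561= 147.55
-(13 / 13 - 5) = 4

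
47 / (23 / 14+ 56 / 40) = 3290 / 213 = 15.45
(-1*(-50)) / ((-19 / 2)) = -100 / 19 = -5.26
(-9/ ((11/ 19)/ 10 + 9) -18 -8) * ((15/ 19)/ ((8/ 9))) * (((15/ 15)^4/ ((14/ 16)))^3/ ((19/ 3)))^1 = -1204139520/ 213099383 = -5.65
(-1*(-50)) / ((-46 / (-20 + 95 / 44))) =19625 / 1012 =19.39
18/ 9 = 2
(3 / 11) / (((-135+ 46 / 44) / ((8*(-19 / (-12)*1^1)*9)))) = -684 / 2947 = -0.23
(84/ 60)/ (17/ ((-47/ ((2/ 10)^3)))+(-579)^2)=8225/ 1969540858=0.00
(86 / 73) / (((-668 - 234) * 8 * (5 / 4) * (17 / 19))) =-817 / 5596910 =-0.00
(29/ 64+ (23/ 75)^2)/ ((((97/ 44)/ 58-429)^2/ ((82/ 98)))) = 821844325181/ 330306842826725625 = 0.00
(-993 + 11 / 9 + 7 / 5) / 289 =-44567 / 13005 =-3.43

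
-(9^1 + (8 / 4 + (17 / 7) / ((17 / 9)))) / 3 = -86 / 21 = -4.10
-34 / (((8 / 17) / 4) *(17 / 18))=-306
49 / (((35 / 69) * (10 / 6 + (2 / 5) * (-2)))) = 1449 / 13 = 111.46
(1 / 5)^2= 1 / 25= 0.04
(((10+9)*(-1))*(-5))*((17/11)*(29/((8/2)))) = 46835/44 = 1064.43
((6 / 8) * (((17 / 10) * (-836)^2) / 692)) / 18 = 742577 / 10380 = 71.54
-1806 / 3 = -602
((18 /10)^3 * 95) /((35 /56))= 110808 /125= 886.46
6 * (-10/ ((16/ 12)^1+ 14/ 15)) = -450/ 17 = -26.47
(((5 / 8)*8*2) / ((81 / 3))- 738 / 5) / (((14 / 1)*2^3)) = -4969 / 3780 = -1.31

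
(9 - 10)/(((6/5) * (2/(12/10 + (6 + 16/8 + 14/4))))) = -127/24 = -5.29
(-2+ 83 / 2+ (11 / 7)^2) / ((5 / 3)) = 25.18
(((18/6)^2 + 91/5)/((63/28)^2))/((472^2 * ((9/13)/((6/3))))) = 884/12688245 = 0.00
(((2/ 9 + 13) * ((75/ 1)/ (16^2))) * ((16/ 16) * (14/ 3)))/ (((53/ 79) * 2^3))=1645175/ 488448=3.37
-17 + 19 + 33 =35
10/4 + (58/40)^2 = 1841/400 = 4.60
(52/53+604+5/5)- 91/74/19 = 45151679/74518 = 605.92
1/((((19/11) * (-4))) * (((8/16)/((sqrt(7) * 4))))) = -22 * sqrt(7)/19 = -3.06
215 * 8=1720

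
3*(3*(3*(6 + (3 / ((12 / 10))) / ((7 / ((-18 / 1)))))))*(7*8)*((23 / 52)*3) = -11178 / 13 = -859.85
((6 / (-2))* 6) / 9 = -2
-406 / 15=-27.07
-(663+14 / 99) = -65651 / 99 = -663.14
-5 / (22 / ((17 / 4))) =-0.97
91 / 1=91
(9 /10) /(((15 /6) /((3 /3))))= 9 /25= 0.36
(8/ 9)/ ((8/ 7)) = 7/ 9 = 0.78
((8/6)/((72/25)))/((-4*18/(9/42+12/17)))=-1825/308448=-0.01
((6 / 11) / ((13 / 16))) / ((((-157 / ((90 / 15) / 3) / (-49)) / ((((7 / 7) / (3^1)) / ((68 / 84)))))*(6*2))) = 5488 / 381667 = 0.01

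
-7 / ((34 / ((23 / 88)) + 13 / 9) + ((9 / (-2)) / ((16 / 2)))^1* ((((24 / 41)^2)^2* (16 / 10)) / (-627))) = -4278781435005 / 80399262527063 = -0.05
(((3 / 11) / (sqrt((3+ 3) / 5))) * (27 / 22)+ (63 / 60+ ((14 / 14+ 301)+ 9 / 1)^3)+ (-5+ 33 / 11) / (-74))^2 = 601003036899 * sqrt(30) / 179080+ 7254317264674099077452079 / 8017411600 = 904820380189697.70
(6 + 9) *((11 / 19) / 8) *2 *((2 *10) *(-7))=-5775 / 19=-303.95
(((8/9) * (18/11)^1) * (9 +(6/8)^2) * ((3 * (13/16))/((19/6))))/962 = 1377/123728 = 0.01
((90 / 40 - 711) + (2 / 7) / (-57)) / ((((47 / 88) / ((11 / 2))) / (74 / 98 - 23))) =149190406970 / 918897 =162358.14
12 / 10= 6 / 5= 1.20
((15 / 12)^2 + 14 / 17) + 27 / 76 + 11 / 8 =21273 / 5168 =4.12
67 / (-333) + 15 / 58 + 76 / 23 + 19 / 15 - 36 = -69679699 / 2221110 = -31.37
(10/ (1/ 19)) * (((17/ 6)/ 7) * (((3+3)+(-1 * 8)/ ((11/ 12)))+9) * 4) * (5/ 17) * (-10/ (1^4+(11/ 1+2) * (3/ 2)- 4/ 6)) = -286.15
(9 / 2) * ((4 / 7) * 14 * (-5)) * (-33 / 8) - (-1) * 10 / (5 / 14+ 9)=194815 / 262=743.57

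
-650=-650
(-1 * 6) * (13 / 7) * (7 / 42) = -13 / 7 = -1.86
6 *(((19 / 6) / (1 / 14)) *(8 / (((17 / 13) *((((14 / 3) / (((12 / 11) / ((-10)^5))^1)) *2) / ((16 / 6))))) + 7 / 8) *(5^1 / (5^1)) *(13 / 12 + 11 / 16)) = 544041269 / 1320000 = 412.15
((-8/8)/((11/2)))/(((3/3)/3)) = -6/11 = -0.55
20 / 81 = 0.25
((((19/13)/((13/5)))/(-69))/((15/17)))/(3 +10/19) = -6137/2343861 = -0.00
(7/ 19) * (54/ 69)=126/ 437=0.29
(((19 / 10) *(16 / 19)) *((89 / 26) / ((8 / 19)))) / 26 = 1691 / 3380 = 0.50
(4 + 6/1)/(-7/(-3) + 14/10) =75/28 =2.68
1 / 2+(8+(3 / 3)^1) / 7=25 / 14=1.79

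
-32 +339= 307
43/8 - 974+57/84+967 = -53/56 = -0.95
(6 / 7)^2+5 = 281 / 49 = 5.73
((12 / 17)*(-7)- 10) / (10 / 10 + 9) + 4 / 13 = -1311 / 1105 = -1.19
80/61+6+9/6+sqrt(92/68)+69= sqrt(391)/17+9493/122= 78.97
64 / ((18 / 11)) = 352 / 9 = 39.11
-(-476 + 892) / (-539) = 416 / 539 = 0.77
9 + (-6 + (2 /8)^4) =769 /256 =3.00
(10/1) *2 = 20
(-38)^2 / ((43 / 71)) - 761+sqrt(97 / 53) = 1624.63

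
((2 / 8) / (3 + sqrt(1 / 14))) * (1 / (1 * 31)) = 21 / 7750 - sqrt(14) / 15500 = 0.00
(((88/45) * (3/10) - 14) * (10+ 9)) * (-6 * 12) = 458736/25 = 18349.44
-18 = -18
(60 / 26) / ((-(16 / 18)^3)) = -10935 / 3328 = -3.29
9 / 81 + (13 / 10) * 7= 829 / 90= 9.21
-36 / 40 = -9 / 10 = -0.90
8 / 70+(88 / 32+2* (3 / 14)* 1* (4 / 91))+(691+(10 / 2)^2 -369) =349.88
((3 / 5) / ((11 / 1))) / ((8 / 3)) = 9 / 440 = 0.02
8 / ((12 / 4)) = 8 / 3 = 2.67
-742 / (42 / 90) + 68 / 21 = -33322 / 21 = -1586.76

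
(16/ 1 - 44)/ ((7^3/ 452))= -1808/ 49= -36.90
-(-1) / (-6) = -1 / 6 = -0.17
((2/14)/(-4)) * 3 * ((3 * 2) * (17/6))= -51/28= -1.82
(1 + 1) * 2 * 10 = 40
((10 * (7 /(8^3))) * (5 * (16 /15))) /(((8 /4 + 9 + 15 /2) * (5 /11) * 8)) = 77 /7104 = 0.01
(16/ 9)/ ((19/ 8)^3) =8192/ 61731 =0.13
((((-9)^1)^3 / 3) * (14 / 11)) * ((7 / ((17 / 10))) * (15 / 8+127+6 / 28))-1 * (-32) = -61470677 / 374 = -164360.10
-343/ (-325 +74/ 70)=12005/ 11338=1.06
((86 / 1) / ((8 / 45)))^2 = 3744225 / 16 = 234014.06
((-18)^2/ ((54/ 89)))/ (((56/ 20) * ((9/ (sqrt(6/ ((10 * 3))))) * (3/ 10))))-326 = -326 +890 * sqrt(5)/ 63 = -294.41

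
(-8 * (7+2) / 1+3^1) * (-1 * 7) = 483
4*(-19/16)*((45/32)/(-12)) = 285/512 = 0.56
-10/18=-5/9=-0.56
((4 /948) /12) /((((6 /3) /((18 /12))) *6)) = 1 /22752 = 0.00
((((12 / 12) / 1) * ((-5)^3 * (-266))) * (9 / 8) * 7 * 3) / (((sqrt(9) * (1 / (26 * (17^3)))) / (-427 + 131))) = -9900429493500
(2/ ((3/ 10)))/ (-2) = -3.33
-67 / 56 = -1.20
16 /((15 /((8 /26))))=64 /195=0.33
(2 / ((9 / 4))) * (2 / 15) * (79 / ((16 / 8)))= 632 / 135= 4.68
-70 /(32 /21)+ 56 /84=-2173 /48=-45.27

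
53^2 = 2809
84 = 84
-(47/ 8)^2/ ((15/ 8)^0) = -2209/ 64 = -34.52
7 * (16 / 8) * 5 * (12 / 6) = 140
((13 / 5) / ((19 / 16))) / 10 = 0.22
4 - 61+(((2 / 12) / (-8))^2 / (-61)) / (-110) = -881210879 / 15459840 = -57.00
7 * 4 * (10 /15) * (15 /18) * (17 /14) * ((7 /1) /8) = 16.53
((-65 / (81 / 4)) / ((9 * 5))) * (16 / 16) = -52 / 729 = -0.07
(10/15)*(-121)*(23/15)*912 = -1692064/15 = -112804.27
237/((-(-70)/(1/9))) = 79/210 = 0.38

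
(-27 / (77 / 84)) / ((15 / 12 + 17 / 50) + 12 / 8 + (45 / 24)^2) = -172800 / 38753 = -4.46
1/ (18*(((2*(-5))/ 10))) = -1/ 18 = -0.06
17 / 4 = 4.25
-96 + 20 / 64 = -1531 / 16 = -95.69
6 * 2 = 12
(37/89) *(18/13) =0.58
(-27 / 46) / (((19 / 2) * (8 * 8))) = -27 / 27968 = -0.00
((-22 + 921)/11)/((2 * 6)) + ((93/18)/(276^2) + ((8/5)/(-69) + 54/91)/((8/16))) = 18188683771/2287565280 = 7.95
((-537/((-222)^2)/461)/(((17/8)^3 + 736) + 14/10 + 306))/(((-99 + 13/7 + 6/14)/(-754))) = -604647680/3455261023816551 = -0.00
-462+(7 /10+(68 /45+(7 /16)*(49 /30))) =-661067 /1440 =-459.07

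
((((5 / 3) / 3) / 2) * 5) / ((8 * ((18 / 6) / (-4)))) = -25 / 108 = -0.23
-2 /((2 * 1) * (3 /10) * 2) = -5 /3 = -1.67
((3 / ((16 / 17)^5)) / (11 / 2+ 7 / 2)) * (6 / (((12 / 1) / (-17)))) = -24137569 / 6291456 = -3.84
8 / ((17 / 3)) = 24 / 17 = 1.41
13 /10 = 1.30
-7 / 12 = -0.58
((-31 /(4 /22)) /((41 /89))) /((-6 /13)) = 394537 /492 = 801.90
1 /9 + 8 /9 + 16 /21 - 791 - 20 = -16994 /21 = -809.24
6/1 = 6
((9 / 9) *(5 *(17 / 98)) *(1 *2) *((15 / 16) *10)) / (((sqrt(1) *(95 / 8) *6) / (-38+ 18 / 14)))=-109225 / 13034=-8.38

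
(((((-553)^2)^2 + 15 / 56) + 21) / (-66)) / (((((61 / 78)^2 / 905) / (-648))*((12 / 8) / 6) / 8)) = 12456903030059421161280 / 286517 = 43477011940162088.68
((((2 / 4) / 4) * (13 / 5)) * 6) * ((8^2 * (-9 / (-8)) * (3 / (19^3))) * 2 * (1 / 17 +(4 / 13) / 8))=6966 / 583015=0.01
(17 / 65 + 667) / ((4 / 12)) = 130116 / 65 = 2001.78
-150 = -150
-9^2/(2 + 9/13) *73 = -76869/35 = -2196.26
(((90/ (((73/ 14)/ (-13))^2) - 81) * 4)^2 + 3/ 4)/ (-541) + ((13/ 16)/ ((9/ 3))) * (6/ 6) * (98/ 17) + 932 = -5835.76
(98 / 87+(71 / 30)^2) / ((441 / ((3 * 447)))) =20.46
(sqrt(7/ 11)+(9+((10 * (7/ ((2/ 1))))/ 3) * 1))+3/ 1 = sqrt(77)/ 11+71/ 3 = 24.46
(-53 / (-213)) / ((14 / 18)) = 159 / 497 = 0.32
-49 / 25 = -1.96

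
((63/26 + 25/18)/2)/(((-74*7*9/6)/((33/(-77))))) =223/212121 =0.00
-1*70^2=-4900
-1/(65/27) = -27/65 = -0.42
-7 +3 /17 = -116 /17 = -6.82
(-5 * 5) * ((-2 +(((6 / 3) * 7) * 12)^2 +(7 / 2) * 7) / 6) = -470775 / 4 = -117693.75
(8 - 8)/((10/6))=0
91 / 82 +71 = 5913 / 82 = 72.11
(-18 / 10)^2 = 81 / 25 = 3.24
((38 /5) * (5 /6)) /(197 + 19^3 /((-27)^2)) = 4617 /150472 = 0.03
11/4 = 2.75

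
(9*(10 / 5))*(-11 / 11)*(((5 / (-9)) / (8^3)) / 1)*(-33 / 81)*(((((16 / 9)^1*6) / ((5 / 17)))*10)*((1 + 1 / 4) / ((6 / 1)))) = -4675 / 7776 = -0.60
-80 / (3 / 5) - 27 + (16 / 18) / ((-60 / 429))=-166.69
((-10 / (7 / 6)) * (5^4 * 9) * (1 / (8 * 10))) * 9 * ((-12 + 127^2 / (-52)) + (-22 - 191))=4226529375 / 1456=2902836.11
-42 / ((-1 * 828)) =7 / 138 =0.05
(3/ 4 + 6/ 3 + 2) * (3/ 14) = 57/ 56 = 1.02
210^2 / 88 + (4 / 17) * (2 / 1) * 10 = 189185 / 374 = 505.84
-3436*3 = -10308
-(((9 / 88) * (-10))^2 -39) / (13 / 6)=17.52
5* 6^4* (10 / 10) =6480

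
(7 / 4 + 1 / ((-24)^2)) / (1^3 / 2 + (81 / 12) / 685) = 691165 / 201168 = 3.44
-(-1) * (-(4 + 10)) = -14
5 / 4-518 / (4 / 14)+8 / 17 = -123167 / 68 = -1811.28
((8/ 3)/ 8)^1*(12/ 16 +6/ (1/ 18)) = 145/ 4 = 36.25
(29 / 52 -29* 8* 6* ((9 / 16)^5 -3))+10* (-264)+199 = 1411855197 / 851968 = 1657.17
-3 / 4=-0.75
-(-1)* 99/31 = 99/31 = 3.19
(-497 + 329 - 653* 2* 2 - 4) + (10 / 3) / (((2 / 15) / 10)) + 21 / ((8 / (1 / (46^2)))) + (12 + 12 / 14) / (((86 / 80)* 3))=-12891241231 / 5095328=-2530.01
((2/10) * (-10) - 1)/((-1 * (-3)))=-1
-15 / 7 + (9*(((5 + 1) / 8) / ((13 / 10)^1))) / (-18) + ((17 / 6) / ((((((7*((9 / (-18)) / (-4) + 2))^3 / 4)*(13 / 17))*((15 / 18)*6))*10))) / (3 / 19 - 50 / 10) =-97822181 / 40233900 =-2.43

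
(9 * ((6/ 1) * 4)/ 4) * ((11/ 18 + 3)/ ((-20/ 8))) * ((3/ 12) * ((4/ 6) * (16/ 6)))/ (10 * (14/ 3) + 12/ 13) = -169/ 232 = -0.73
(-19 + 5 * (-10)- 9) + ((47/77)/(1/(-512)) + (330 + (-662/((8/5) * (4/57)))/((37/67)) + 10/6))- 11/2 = -10740.78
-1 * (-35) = 35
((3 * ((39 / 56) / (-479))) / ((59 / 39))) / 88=-4563 / 139270208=-0.00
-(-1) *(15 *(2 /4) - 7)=1 /2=0.50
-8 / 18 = -4 / 9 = -0.44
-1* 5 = -5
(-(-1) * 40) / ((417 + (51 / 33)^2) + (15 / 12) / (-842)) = 16301120 / 170911923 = 0.10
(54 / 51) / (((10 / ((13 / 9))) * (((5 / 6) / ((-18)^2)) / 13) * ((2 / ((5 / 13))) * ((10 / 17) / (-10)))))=-12636 / 5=-2527.20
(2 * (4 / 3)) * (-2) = -16 / 3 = -5.33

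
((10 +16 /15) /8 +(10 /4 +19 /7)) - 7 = -169 /420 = -0.40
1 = 1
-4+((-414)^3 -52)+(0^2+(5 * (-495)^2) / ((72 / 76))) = -139329625 / 2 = -69664812.50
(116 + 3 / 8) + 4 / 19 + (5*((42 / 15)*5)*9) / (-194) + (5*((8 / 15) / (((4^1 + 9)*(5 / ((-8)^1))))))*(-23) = 347559283 / 2875080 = 120.89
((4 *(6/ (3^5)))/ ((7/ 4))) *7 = 32/ 81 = 0.40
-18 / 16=-1.12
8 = 8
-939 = -939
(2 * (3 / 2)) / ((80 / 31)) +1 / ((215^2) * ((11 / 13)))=9457843 / 8135600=1.16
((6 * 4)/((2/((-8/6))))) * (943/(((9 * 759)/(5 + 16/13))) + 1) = -4256/143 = -29.76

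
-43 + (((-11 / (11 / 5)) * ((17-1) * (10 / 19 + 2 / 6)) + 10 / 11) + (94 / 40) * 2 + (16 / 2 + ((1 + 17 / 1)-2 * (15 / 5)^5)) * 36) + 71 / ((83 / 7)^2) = -719856924319 / 43194030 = -16665.66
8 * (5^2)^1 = 200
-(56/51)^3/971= -175616/128804121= -0.00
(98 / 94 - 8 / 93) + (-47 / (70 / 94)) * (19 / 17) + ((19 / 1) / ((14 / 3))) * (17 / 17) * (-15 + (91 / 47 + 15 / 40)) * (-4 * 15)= 31522245341 / 10402980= 3030.12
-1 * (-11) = 11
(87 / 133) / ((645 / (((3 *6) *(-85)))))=-8874 / 5719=-1.55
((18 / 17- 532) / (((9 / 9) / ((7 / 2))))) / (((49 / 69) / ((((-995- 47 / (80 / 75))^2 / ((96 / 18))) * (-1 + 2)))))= -36885947765625 / 69632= -529726961.25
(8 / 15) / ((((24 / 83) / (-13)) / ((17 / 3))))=-135.87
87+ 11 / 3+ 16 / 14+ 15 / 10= 3919 / 42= 93.31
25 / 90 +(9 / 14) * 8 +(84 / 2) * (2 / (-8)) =-320 / 63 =-5.08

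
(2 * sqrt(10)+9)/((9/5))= 10 * sqrt(10)/9+5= 8.51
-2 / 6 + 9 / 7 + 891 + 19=19130 / 21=910.95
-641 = -641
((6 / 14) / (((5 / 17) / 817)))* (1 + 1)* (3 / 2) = 125001 / 35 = 3571.46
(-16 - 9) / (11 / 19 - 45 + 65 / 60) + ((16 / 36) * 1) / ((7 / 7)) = 90824 / 88929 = 1.02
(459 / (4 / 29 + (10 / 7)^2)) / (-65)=-72471 / 22360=-3.24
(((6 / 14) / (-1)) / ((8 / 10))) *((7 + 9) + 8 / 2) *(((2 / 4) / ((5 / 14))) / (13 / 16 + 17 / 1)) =-16 / 19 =-0.84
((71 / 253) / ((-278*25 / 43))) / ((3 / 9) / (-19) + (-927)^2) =-174021 / 86127063629200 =-0.00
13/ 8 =1.62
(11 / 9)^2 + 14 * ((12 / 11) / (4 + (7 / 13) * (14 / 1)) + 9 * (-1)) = -2743891 / 22275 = -123.18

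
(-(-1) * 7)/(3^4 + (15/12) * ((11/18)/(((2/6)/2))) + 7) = 84/1111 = 0.08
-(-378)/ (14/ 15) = 405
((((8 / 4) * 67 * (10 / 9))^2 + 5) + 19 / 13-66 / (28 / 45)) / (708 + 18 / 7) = 325330751 / 10475244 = 31.06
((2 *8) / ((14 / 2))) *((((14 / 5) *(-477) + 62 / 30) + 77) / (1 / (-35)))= 301568 / 3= 100522.67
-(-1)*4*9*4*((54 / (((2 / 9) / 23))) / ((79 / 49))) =39435984 / 79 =499189.67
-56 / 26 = -28 / 13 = -2.15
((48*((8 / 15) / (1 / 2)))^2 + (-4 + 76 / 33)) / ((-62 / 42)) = -15129016 / 8525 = -1774.66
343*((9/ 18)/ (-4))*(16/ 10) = -343/ 5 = -68.60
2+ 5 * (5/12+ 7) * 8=896/3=298.67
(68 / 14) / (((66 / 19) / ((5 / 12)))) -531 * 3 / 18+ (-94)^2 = 24249685 / 2772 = 8748.08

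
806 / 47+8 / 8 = 853 / 47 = 18.15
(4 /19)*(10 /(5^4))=0.00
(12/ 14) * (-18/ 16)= -0.96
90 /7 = 12.86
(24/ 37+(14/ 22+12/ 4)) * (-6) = -10464/ 407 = -25.71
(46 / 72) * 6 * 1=23 / 6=3.83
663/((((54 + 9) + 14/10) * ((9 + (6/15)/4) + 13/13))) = 16575/16261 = 1.02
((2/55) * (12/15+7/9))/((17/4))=568/42075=0.01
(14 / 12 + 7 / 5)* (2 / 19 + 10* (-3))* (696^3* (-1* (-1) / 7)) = -351089215488 / 95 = -3695675952.51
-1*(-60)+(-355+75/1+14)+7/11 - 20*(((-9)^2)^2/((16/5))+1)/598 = -313421/1144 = -273.97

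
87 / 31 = 2.81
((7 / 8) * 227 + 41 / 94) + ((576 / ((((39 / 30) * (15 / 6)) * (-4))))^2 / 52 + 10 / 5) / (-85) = 13944463927 / 70216120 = 198.59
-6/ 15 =-2/ 5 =-0.40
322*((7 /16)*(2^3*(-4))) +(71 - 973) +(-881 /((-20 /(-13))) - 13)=-119913 /20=-5995.65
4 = 4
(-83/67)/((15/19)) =-1577/1005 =-1.57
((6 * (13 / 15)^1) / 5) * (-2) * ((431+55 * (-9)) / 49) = 3328 / 1225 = 2.72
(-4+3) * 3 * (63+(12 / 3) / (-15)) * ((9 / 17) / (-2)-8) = 264421 / 170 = 1555.42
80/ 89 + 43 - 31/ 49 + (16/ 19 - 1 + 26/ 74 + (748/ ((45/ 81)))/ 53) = 55946907376/ 812432495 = 68.86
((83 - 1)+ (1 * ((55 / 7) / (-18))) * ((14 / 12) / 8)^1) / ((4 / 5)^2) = 1769825 / 13824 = 128.03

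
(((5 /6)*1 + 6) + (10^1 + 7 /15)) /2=173 /20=8.65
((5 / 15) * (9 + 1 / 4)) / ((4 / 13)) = 481 / 48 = 10.02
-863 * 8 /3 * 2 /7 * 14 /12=-767.11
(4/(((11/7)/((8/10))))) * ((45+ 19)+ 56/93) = 672896/5115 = 131.55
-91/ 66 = -1.38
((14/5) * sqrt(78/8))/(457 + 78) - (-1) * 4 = 7 * sqrt(39)/2675 + 4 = 4.02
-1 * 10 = -10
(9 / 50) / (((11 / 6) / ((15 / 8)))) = 81 / 440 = 0.18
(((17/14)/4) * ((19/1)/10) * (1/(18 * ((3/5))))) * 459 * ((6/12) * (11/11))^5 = 5491/7168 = 0.77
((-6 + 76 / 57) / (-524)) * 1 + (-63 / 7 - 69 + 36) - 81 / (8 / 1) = -163853 / 3144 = -52.12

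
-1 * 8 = -8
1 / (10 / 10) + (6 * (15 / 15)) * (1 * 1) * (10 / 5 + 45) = 283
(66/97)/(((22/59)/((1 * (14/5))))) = 2478/485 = 5.11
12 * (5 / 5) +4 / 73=12.05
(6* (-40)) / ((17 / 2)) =-480 / 17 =-28.24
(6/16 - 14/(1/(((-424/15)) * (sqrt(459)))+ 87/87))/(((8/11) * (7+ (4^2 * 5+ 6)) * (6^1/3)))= -523482069/5197258624 - 2915 * sqrt(51)/121810749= -0.10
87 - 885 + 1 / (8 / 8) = -797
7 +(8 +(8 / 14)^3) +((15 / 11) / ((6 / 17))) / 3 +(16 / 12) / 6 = 1133939 / 67914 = 16.70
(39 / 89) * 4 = 156 / 89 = 1.75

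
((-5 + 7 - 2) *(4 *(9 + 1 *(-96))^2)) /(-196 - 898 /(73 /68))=0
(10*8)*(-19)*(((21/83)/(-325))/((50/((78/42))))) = 456/10375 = 0.04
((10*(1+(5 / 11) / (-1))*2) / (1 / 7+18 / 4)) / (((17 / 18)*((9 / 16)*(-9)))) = -3584 / 7293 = -0.49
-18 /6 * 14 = -42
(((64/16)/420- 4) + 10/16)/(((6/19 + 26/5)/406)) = -1557677/6288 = -247.72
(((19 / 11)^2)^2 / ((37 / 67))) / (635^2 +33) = 8731507 / 218451713986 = 0.00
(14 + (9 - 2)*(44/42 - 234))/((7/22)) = -106700/21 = -5080.95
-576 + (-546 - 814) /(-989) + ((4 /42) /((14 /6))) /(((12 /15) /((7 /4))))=-31820079 /55384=-574.54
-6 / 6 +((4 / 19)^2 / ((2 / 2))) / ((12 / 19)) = -53 / 57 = -0.93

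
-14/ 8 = -7/ 4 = -1.75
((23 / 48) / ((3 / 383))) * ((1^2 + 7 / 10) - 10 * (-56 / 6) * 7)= 173105659 / 4320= 40070.75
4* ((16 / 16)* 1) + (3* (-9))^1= -23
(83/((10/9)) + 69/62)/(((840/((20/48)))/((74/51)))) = 144929/2656080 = 0.05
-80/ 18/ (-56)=5/ 63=0.08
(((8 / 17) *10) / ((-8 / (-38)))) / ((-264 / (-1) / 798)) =12635 / 187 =67.57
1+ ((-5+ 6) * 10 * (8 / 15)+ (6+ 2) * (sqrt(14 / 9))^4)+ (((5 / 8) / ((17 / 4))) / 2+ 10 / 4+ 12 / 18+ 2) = 170371 / 5508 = 30.93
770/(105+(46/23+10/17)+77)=6545/1569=4.17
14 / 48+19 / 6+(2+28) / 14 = 941 / 168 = 5.60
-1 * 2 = -2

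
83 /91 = 0.91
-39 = -39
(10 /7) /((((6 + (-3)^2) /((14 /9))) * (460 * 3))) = 1 /9315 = 0.00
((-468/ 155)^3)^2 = 10506912570445824/ 13867245015625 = 757.68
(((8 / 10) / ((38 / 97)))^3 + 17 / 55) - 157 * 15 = -22127069076 / 9431125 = -2346.17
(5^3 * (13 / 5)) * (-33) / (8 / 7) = -75075 / 8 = -9384.38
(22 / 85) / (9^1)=22 / 765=0.03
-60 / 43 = -1.40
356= 356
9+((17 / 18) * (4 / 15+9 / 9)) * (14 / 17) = 1348 / 135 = 9.99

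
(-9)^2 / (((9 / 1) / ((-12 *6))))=-648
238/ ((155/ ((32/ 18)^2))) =60928/ 12555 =4.85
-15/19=-0.79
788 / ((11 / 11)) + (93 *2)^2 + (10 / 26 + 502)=466523 / 13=35886.38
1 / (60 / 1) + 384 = 23041 / 60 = 384.02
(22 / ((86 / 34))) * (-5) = -1870 / 43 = -43.49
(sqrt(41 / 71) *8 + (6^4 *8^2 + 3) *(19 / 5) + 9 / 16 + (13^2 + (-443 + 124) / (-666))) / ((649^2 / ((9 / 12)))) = 6 *sqrt(2911) / 29905271 + 8401420609 / 14961059520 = 0.56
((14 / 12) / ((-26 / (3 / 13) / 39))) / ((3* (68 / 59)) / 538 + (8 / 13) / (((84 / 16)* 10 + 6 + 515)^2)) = -438480639219 / 6980021624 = -62.82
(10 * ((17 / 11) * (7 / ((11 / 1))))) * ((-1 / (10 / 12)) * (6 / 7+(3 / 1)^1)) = -5508 / 121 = -45.52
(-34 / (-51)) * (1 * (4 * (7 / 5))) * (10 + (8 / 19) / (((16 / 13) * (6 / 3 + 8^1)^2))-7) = 11.21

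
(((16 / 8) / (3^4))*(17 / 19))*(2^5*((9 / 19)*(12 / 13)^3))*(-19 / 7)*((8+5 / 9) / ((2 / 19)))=-382976 / 6591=-58.11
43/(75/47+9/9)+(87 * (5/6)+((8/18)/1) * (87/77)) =1262099/14091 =89.57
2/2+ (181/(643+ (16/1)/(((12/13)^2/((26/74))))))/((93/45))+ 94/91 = 1322844905/610227436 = 2.17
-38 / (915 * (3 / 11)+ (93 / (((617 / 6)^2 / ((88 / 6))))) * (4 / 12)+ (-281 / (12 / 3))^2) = -2546048032 / 347378167067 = -0.01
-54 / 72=-3 / 4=-0.75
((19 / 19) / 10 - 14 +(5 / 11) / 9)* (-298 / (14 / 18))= 2042939 / 385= 5306.34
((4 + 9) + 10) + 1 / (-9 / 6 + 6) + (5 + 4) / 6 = 445 / 18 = 24.72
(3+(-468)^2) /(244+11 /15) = 894.96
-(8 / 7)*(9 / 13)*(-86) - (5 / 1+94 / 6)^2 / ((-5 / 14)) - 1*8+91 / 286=113177657 / 90090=1256.27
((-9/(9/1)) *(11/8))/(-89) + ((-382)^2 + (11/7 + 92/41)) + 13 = 29822133125/204344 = 145940.83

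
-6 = -6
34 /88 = 17 /44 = 0.39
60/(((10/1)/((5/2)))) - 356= -341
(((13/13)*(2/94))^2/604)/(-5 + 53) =1/64043328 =0.00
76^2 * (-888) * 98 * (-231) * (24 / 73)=2786695059456 / 73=38173904924.05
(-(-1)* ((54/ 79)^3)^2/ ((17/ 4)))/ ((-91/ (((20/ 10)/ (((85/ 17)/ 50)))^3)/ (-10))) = 7934371614720000/ 376056293690987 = 21.10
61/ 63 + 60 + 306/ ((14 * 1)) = 5218/ 63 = 82.83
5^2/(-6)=-25/6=-4.17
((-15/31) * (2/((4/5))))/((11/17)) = -1275/682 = -1.87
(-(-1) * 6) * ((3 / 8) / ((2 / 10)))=45 / 4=11.25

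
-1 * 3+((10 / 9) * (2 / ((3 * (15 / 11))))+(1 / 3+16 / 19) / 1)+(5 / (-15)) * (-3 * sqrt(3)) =-1972 / 1539+sqrt(3) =0.45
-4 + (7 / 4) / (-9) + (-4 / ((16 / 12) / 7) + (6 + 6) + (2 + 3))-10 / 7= -2425 / 252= -9.62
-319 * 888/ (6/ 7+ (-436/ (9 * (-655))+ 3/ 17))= -198716724360/ 776969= -255758.88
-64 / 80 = -4 / 5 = -0.80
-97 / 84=-1.15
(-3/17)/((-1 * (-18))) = -1/102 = -0.01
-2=-2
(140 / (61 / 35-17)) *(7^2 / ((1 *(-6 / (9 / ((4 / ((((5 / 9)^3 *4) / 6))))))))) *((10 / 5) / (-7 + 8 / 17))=-127553125 / 21605373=-5.90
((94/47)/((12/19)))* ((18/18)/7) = 19/42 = 0.45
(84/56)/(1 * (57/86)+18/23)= 989/953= 1.04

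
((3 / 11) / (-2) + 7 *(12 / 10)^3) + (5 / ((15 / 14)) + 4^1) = 170167 / 8250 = 20.63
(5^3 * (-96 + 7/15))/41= -291.26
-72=-72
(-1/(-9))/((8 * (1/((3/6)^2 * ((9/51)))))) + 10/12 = 1361/1632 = 0.83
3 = 3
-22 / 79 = -0.28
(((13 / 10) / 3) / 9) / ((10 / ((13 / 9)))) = 169 / 24300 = 0.01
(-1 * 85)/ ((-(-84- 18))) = -5/ 6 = -0.83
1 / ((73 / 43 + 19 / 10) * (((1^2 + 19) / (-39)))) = -129 / 238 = -0.54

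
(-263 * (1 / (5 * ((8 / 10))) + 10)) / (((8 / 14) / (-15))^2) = -1857540.23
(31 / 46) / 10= 31 / 460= 0.07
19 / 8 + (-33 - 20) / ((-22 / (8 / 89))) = 20297 / 7832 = 2.59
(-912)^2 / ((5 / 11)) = 9149184 / 5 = 1829836.80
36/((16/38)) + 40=251/2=125.50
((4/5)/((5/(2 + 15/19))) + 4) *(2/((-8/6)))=-3168/475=-6.67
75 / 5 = 15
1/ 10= 0.10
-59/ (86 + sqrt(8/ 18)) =-177/ 260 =-0.68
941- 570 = 371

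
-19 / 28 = -0.68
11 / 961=0.01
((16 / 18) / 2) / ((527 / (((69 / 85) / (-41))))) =-92 / 5509785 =-0.00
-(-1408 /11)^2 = -16384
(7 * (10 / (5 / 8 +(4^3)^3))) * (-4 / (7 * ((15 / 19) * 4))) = -304 / 6291471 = -0.00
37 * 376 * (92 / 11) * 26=3025227.64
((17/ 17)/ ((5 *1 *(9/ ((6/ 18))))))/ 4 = 1/ 540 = 0.00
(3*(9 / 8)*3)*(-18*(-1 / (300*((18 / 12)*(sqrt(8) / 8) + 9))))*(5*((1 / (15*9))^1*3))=54 / 7175 - 9*sqrt(2) / 28700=0.01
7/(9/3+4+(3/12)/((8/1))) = 224/225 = 1.00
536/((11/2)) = 1072/11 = 97.45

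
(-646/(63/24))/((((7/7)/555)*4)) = -239020/7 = -34145.71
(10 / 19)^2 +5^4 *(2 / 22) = 226725 / 3971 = 57.10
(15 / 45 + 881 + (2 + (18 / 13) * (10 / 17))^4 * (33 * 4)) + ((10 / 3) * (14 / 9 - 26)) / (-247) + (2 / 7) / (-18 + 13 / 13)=78502045883041162 / 8566126822071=9164.24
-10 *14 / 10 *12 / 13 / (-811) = 168 / 10543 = 0.02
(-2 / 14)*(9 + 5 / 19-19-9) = 356 / 133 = 2.68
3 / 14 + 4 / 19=113 / 266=0.42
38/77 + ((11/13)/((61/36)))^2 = 0.74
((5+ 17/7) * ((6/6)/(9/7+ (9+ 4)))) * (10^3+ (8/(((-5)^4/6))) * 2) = 8126248/15625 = 520.08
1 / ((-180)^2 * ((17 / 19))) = 19 / 550800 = 0.00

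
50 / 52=25 / 26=0.96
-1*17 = -17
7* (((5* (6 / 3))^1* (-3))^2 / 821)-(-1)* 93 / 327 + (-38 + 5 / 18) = -47944313 / 1610802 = -29.76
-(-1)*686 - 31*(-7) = 903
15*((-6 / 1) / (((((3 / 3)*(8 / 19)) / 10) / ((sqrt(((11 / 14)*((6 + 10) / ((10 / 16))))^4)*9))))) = -381376512 / 49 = -7783194.12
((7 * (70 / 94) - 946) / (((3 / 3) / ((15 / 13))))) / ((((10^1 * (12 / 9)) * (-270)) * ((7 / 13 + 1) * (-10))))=-14739 / 752000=-0.02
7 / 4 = 1.75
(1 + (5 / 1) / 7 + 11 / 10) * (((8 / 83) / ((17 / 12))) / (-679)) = -9456 / 33532415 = -0.00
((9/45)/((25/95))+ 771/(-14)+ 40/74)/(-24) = 232111/103600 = 2.24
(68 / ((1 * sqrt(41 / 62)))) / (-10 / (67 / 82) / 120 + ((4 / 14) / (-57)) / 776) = -705323472 * sqrt(2542) / 43375909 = -819.84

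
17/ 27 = 0.63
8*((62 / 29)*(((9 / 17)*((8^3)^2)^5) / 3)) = 1842054778456645849049896845312 / 493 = 3736419428918145738437925000.00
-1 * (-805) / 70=23 / 2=11.50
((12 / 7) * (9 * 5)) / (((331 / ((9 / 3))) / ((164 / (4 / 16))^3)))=457326673920 / 2317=197378797.55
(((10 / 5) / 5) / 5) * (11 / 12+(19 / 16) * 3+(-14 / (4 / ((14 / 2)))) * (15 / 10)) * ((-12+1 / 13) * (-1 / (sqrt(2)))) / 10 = -48019 * sqrt(2) / 31200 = -2.18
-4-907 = -911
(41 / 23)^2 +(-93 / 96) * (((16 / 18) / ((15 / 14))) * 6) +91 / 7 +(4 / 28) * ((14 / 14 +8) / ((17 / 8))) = 33881683 / 2832795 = 11.96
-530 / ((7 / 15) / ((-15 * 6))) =715500 / 7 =102214.29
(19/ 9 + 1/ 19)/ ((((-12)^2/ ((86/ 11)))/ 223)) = 1773965/ 67716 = 26.20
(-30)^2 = 900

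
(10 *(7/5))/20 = 7/10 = 0.70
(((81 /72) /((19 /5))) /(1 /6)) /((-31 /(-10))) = 675 /1178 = 0.57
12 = 12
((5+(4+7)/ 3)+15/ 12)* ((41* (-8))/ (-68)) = 287/ 6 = 47.83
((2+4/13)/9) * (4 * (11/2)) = 220/39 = 5.64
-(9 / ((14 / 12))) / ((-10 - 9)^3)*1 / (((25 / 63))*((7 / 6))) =2916 / 1200325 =0.00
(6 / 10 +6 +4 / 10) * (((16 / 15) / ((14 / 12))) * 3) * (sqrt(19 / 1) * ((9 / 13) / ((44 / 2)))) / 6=72 * sqrt(19) / 715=0.44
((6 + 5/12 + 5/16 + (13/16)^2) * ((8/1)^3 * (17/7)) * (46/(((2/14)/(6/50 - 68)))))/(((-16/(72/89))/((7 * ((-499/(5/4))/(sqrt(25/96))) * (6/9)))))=-33671542854208 * sqrt(6)/2225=-37068808469.69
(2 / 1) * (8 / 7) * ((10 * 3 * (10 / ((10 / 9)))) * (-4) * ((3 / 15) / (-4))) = 864 / 7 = 123.43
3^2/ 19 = 9/ 19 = 0.47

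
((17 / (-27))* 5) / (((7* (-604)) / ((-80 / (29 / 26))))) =-44200 / 827631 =-0.05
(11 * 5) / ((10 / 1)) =11 / 2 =5.50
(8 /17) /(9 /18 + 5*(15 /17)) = 16 /167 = 0.10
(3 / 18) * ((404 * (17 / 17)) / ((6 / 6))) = 202 / 3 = 67.33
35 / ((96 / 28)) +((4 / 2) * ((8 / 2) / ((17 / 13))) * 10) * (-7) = -418.03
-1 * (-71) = 71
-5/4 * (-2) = 5/2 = 2.50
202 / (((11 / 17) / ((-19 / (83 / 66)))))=-391476 / 83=-4716.58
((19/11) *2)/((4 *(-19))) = -1/22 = -0.05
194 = 194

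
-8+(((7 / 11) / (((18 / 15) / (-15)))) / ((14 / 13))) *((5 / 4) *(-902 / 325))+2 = 157 / 8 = 19.62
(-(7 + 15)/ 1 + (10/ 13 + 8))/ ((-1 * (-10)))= -86/ 65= -1.32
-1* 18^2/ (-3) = 108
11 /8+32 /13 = 3.84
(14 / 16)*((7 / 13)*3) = 147 / 104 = 1.41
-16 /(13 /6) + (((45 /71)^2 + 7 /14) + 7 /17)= -13527251 /2228122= -6.07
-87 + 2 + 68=-17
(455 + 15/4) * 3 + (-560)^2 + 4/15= 314976.52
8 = 8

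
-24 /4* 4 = -24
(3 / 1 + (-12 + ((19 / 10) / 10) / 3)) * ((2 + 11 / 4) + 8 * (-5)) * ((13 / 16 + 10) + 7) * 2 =7182399 / 640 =11222.50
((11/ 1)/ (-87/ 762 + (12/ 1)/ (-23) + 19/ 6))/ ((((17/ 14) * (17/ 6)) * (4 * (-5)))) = -2024253/ 32045765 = -0.06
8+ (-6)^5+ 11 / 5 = -38829 / 5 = -7765.80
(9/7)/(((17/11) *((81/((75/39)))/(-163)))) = -44825/13923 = -3.22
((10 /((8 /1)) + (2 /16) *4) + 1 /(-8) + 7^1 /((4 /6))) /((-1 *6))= -97 /48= -2.02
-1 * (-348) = 348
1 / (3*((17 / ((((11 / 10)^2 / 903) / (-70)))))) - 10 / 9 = -119396707 / 107457000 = -1.11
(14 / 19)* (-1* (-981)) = 13734 / 19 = 722.84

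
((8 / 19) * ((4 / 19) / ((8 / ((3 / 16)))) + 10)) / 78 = 6083 / 112632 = 0.05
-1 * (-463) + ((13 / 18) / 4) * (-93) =10709 / 24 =446.21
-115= -115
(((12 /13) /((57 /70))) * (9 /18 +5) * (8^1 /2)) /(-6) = -3080 /741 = -4.16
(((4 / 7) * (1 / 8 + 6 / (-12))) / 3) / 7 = -1 / 98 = -0.01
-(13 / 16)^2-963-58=-261545 / 256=-1021.66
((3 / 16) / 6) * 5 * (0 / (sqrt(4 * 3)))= 0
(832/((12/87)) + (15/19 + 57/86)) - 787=8572703/1634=5246.45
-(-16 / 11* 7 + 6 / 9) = 314 / 33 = 9.52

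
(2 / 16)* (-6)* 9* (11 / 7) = -297 / 28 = -10.61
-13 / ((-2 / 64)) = 416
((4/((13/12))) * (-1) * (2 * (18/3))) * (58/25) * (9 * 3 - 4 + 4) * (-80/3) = 74011.57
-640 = -640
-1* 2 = -2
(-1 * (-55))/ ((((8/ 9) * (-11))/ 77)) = -3465/ 8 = -433.12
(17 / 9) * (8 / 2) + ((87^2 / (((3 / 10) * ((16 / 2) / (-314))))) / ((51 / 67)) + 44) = -398075779 / 306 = -1300901.24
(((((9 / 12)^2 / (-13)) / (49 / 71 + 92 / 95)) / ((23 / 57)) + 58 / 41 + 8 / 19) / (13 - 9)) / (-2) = -8204013925 / 37058662784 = -0.22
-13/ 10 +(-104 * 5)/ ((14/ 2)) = -5291/ 70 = -75.59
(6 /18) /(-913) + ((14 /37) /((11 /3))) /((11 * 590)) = -114836 /328858035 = -0.00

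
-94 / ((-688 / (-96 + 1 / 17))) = -13.11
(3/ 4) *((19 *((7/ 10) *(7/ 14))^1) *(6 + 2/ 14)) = 2451/ 80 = 30.64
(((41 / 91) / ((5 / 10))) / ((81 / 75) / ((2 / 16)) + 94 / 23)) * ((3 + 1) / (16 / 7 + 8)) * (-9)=-23575 / 95134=-0.25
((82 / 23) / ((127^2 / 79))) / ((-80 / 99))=-320661 / 14838680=-0.02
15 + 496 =511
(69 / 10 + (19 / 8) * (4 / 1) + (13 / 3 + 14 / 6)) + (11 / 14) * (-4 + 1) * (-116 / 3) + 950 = 111742 / 105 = 1064.21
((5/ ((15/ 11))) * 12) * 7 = 308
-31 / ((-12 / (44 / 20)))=341 / 60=5.68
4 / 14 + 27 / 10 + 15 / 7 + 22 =1899 / 70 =27.13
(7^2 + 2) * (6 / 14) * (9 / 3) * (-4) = -1836 / 7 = -262.29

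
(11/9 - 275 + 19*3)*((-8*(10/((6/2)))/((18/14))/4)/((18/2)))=124.89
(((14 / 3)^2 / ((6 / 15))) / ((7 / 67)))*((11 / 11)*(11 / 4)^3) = 3121195 / 288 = 10837.48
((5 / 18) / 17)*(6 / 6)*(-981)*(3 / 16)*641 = -1048035 / 544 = -1926.53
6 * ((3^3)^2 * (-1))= -4374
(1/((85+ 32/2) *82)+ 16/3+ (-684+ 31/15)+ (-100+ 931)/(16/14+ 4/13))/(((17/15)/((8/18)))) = -31495029/774367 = -40.67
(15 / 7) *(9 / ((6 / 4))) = 90 / 7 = 12.86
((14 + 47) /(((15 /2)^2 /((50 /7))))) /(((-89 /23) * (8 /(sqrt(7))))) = -1403 * sqrt(7) /5607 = -0.66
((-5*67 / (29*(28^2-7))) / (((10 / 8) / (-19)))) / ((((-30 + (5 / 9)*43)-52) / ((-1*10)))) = 0.04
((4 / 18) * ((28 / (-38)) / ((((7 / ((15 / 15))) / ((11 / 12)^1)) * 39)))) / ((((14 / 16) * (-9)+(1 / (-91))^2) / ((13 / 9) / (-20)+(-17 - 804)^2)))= 47.06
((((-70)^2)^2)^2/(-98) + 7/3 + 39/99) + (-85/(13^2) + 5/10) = -21870949099989871/3718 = -5882449999997.28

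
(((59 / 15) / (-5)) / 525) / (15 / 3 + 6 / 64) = -1888 / 6418125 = -0.00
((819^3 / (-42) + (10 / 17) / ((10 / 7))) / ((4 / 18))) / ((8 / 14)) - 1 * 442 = -28017135551 / 272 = -103004174.82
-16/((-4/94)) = 376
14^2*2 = 392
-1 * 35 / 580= -7 / 116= -0.06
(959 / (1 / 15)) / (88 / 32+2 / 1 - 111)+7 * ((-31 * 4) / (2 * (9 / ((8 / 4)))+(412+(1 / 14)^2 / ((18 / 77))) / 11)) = -674595852 / 4378435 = -154.07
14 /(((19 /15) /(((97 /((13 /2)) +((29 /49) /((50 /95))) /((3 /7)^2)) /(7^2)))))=24623 /5187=4.75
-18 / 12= -3 / 2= -1.50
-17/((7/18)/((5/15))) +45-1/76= 16181/532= 30.42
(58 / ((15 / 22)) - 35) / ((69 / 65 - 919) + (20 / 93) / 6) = -907959 / 16646164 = -0.05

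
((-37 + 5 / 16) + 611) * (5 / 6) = 15315 / 32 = 478.59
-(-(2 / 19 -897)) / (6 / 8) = -68164 / 57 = -1195.86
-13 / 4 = -3.25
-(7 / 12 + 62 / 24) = -19 / 6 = -3.17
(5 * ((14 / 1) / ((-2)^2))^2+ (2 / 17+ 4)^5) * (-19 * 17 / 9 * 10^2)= -3358565858375 / 751689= -4468025.82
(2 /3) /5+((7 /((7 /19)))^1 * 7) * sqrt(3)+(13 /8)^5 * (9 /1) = 50190091 /491520+133 * sqrt(3) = 332.47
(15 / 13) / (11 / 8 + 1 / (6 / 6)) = 120 / 247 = 0.49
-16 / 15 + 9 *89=11999 / 15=799.93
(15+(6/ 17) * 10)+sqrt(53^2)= 1216/ 17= 71.53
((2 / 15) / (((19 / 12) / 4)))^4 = 1048576 / 81450625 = 0.01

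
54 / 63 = 6 / 7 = 0.86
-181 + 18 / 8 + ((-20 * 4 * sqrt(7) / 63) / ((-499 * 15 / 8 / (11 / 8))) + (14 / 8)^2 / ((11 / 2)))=-15681 / 88 + 176 * sqrt(7) / 94311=-178.19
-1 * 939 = -939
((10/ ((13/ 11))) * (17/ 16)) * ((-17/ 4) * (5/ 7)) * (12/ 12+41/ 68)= -509575/ 11648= -43.75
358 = 358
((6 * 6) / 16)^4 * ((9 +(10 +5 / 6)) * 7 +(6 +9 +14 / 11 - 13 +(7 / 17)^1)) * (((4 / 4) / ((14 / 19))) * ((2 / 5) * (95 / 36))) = 14027346315 / 2680832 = 5232.46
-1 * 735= -735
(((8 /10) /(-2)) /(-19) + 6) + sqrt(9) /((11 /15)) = 10567 /1045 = 10.11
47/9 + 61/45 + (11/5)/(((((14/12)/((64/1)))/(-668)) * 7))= -25380184/2205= -11510.29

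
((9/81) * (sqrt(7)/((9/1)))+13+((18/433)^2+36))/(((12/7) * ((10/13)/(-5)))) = -836042935/4499736 -91 * sqrt(7)/1944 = -185.92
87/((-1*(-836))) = 87/836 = 0.10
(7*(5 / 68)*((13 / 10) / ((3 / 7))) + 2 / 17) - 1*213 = -86219 / 408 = -211.32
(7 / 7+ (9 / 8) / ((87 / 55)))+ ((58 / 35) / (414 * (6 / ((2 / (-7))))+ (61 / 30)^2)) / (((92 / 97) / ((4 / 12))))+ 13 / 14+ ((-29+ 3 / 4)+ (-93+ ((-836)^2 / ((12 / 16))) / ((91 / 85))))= 9915250145019186991 / 11392893423912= 870301.32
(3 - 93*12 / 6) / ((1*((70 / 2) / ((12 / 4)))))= -549 / 35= -15.69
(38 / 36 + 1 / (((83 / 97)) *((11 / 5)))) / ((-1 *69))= -26077 / 1133946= -0.02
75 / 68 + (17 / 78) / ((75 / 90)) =6031 / 4420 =1.36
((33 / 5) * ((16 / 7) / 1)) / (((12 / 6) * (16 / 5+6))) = 132 / 161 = 0.82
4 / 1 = 4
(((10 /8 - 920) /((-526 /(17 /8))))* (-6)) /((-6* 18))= 0.21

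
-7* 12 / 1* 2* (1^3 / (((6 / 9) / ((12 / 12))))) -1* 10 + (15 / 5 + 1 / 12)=-3107 / 12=-258.92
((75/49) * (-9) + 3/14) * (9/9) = -1329/98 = -13.56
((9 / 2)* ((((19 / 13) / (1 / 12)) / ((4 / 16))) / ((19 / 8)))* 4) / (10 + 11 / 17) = 117504 / 2353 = 49.94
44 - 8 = 36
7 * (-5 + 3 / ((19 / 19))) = -14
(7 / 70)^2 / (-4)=-1 / 400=-0.00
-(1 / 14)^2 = -1 / 196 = -0.01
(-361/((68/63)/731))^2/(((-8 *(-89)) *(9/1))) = 106264916289/11392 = 9328029.87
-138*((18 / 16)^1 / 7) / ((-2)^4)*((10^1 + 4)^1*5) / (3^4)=-115 / 96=-1.20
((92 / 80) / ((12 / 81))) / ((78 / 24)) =621 / 260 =2.39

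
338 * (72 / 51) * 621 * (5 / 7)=25187760 / 119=211661.85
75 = 75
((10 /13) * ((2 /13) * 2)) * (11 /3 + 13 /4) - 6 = -2212 /507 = -4.36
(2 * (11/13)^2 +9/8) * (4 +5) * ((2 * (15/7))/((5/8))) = 186678/1183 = 157.80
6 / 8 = 3 / 4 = 0.75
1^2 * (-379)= -379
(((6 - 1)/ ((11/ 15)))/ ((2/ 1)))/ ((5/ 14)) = 105/ 11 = 9.55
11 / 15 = 0.73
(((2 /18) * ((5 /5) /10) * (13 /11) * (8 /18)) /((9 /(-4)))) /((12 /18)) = -52 /13365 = -0.00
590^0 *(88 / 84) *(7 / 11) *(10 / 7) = 20 / 21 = 0.95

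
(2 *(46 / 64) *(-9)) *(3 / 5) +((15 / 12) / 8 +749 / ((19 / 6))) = 695917 / 3040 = 228.92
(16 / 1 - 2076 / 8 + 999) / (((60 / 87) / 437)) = 19148903 / 40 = 478722.58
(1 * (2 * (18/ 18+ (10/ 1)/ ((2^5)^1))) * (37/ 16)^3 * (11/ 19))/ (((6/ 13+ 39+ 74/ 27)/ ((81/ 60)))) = 110888889111/ 184449105920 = 0.60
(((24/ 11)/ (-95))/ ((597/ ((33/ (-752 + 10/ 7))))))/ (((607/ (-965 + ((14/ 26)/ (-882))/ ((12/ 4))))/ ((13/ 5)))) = -9484022/ 1356556727025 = -0.00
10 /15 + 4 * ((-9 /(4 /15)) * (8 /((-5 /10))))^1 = 2160.67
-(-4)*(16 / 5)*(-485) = -6208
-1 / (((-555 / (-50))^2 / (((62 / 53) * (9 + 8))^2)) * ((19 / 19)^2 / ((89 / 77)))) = -9887152400 / 2664946053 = -3.71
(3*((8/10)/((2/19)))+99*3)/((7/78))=124722/35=3563.49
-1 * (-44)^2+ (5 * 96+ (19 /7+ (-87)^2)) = 42810 /7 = 6115.71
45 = 45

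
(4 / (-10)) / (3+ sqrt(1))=-1 / 10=-0.10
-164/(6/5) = -410/3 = -136.67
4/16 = 1/4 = 0.25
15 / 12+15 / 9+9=143 / 12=11.92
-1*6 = -6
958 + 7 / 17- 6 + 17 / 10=162199 / 170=954.11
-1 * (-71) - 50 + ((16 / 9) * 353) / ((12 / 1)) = 1979 / 27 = 73.30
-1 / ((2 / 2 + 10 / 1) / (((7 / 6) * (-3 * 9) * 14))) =40.09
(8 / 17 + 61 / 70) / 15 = 1597 / 17850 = 0.09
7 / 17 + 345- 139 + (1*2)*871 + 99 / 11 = 33276 / 17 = 1957.41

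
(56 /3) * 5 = 93.33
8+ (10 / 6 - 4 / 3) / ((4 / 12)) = 9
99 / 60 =33 / 20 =1.65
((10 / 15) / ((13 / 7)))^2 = 196 / 1521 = 0.13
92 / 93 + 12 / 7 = 1760 / 651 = 2.70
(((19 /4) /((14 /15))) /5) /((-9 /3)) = -19 /56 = -0.34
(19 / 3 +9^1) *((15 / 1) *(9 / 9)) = 230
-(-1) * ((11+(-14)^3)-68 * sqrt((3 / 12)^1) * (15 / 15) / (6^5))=-10625921 / 3888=-2733.00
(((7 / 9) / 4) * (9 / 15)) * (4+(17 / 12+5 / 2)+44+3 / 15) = 21889 / 3600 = 6.08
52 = 52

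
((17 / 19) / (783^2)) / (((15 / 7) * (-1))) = -119 / 174730365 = -0.00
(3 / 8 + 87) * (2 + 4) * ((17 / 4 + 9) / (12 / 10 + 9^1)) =185235 / 272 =681.01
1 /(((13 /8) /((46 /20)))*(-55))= -92 /3575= -0.03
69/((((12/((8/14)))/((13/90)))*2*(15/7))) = 299/2700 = 0.11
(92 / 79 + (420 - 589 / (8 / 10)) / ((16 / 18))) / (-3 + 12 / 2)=-896471 / 7584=-118.21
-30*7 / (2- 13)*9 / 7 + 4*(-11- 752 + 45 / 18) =-33192 / 11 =-3017.45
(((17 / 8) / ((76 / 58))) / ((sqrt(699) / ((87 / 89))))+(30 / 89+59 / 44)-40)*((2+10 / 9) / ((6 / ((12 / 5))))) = -700322 / 14685+100079*sqrt(699) / 35460270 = -47.61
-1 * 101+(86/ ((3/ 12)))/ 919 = -100.63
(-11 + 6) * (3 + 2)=-25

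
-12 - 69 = -81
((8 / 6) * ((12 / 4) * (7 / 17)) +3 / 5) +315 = 26966 / 85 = 317.25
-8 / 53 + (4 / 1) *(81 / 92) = 4109 / 1219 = 3.37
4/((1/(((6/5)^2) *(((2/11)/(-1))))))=-288/275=-1.05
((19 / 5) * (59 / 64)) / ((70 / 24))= 3363 / 2800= 1.20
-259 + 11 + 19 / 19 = -247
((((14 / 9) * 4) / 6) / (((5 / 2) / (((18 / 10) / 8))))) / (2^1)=7 / 150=0.05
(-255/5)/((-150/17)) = 289/50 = 5.78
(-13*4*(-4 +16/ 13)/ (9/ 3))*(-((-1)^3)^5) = 48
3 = 3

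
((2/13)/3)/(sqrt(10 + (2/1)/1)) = 0.01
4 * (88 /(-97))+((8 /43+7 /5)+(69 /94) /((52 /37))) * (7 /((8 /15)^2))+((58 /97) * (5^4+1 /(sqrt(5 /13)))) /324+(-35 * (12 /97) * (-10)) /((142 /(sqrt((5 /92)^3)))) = 29 * sqrt(65) /78570+2625 * sqrt(115) /7286446+5222134901053 /105690604032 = 49.42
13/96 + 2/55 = 907/5280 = 0.17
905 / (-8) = -905 / 8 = -113.12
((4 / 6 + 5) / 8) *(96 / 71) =68 / 71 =0.96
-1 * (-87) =87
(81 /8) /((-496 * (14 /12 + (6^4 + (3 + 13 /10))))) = -1215 /77463296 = -0.00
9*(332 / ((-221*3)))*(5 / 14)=-2490 / 1547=-1.61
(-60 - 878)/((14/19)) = -1273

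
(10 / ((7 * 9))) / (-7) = -10 / 441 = -0.02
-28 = -28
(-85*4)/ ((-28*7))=85/ 49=1.73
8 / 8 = 1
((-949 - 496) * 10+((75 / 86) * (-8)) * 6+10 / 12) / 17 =-3738685 / 4386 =-852.41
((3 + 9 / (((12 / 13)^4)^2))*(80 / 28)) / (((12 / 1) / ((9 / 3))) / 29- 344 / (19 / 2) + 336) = 75491561729 / 394770972672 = 0.19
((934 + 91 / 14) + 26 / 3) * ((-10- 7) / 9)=-96815 / 54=-1792.87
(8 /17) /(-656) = -1 /1394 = -0.00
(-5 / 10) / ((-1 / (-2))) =-1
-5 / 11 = -0.45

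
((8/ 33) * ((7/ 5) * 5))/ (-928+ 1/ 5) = -280/ 153087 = -0.00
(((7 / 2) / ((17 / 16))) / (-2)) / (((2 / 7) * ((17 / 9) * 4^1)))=-441 / 578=-0.76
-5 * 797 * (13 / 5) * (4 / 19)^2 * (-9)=1491984 / 361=4132.92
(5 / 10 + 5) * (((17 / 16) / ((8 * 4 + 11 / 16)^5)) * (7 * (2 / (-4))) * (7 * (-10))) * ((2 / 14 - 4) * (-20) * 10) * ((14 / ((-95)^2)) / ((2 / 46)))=14916578181120 / 14125884347522323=0.00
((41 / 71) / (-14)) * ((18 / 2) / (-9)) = 0.04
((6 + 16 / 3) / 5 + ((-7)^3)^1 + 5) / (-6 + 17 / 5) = 5036 / 39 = 129.13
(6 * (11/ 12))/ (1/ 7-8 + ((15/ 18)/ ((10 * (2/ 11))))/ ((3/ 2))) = -126/ 173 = -0.73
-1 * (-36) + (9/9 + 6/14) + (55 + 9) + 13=801/7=114.43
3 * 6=18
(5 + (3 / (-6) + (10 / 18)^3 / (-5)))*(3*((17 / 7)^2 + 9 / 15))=5182756 / 59535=87.05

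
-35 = -35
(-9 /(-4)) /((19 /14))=63 /38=1.66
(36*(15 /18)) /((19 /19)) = 30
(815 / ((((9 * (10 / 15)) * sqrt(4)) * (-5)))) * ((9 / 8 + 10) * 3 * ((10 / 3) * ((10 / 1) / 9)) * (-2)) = 362675 / 108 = 3358.10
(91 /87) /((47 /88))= 8008 /4089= 1.96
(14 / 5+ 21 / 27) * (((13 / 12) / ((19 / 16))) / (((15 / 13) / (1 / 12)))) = 0.24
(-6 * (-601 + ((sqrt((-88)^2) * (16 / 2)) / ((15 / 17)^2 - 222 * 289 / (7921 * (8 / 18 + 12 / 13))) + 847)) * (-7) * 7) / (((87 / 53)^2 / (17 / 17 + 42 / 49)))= 52572071693861356 / 2376941579721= 22117.53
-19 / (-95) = 1 / 5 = 0.20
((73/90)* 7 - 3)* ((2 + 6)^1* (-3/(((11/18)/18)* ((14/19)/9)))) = -8901576/385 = -23120.98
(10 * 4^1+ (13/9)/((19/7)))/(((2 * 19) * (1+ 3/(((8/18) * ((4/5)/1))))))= 55448/490599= 0.11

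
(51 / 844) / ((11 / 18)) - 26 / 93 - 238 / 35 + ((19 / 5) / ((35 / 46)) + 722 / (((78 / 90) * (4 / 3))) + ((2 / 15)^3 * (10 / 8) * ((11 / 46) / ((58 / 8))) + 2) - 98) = 1552999191543832 / 2947866646725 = 526.82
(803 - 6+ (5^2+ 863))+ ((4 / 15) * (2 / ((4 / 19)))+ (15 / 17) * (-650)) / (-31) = 13465529 / 7905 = 1703.42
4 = 4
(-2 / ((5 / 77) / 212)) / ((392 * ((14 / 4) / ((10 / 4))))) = -11.90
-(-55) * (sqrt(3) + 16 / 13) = 880 / 13 + 55 * sqrt(3) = 162.96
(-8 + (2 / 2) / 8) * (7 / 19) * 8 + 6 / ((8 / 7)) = -1365 / 76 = -17.96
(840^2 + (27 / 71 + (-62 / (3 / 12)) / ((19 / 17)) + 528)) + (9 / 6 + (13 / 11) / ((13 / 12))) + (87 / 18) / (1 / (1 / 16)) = 1005598969739 / 1424544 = 705909.38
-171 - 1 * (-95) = -76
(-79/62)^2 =6241/3844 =1.62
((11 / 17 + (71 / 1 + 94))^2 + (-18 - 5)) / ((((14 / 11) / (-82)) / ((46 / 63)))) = -1289730.75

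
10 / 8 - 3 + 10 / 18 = -43 / 36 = -1.19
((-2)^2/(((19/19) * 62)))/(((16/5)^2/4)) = 25/992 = 0.03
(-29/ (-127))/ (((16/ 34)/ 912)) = 56202/ 127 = 442.54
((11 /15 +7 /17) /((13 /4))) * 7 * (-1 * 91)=-57232 /255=-224.44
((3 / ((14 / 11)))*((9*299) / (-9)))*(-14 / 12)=3289 / 4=822.25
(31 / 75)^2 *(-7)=-6727 / 5625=-1.20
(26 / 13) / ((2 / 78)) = 78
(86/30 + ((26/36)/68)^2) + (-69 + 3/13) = -6417675607/97381440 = -65.90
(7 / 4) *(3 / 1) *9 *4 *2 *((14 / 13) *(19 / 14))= 552.46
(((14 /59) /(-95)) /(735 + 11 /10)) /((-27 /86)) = 2408 /222795387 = 0.00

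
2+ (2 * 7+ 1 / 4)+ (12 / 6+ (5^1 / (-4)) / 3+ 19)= 221 / 6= 36.83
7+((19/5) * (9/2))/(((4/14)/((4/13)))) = 1652/65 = 25.42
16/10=1.60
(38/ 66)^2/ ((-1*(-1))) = 361/ 1089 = 0.33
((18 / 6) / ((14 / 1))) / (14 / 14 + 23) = 1 / 112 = 0.01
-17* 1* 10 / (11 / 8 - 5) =1360 / 29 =46.90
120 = 120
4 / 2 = 2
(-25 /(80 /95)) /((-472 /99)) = 47025 /7552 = 6.23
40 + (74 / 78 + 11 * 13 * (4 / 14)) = 22333 / 273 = 81.81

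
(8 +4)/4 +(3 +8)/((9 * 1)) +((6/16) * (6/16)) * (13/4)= 10781/2304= 4.68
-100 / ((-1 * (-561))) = -0.18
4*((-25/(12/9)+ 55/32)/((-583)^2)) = -0.00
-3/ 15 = -1/ 5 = -0.20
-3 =-3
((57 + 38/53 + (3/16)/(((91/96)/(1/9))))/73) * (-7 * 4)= -1113900/50297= -22.15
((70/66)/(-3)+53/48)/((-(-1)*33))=1189/52272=0.02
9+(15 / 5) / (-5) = 8.40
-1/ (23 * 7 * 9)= -1/ 1449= -0.00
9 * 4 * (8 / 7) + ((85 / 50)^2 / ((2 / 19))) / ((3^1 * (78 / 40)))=375397 / 8190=45.84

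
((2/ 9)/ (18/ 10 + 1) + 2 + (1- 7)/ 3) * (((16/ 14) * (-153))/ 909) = -680/ 44541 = -0.02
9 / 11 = 0.82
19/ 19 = 1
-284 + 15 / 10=-565 / 2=-282.50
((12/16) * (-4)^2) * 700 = 8400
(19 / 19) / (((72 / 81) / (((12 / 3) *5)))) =45 / 2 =22.50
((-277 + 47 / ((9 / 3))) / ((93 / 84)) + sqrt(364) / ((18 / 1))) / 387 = -21952 / 35991 + sqrt(91) / 3483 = -0.61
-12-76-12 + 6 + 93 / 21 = -627 / 7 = -89.57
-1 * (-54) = 54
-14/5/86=-7/215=-0.03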